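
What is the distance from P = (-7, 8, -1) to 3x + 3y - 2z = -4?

distance = |a·x₀ + b·y₀ + c·z₀ - d| / √(a² + b² + c²)
  = |3·(-7) + 3·8 + (-2)·(-1) - (-4)| / √(3² + 3² + (-2)²)
  = |-21 + 24 + 2 + 4| / √(9 + 9 + 4)
  = |9| / √22
  = 9 / 4.69
  ≈ 1.919

1.919


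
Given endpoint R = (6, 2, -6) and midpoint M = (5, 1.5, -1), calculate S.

S = 2M - R
  = (2·5 - 6, 2·1.5 - 2, 2·(-1) - (-6))
  = (10 - 6, 3 - 2, -2 + 6)
  = (4, 1, 4)

(4, 1, 4)


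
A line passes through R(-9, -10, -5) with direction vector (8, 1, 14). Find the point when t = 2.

P(t) = R + t·d
  = (-9 + 8·2, -10 + 1·2, -5 + 14·2)
  = (-9 + 16, -10 + 2, -5 + 28)
  = (7, -8, 23)

(7, -8, 23)


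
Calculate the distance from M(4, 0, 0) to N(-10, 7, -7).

d = √[(x₂-x₁)² + (y₂-y₁)² + (z₂-z₁)²]
  = √[(-14)² + 7² + (-7)²]
  = √[196 + 49 + 49]
  = √294
  ≈ 17.15

17.15


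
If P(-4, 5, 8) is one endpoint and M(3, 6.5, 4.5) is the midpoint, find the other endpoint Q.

Q = 2M - P
  = (2·3 - (-4), 2·6.5 - 5, 2·4.5 - 8)
  = (6 + 4, 13 - 5, 9 - 8)
  = (10, 8, 1)

(10, 8, 1)


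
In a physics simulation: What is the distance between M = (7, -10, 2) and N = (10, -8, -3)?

d = √[(x₂-x₁)² + (y₂-y₁)² + (z₂-z₁)²]
  = √[3² + 2² + (-5)²]
  = √[9 + 4 + 25]
  = √38
  ≈ 6.164

6.164


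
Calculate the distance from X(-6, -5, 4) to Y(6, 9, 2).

d = √[(x₂-x₁)² + (y₂-y₁)² + (z₂-z₁)²]
  = √[12² + 14² + (-2)²]
  = √[144 + 196 + 4]
  = √344
  ≈ 18.55

18.55


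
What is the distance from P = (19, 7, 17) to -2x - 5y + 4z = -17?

distance = |a·x₀ + b·y₀ + c·z₀ - d| / √(a² + b² + c²)
  = |(-2)·19 + (-5)·7 + 4·17 - (-17)| / √((-2)² + (-5)² + 4²)
  = |-38 - 35 + 68 + 17| / √(4 + 25 + 16)
  = |12| / √45
  = 12 / 6.708
  ≈ 1.789

1.789


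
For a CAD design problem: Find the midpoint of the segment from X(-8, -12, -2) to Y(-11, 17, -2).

M = ((x₁+x₂)/2, (y₁+y₂)/2, (z₁+z₂)/2)
  = ((-8 - 11)/2, (-12 + 17)/2, (-2 - 2)/2)
  = (-19/2, 5/2, -4/2)
  = (-9.5, 2.5, -2)

(-9.5, 2.5, -2)


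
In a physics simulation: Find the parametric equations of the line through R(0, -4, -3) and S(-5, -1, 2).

Direction vector d = S - R = (-5 + 0, -1 + 4, 2 + 3) = (-5, 3, 5)
Parametric form r = R + t·d:
x = 0 - 5t, y = -4 + 3t, z = -3 + 5t

x = 0 - 5t, y = -4 + 3t, z = -3 + 5t


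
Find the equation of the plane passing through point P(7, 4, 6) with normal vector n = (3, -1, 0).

The plane through P with normal n = (a, b, c) satisfies n·(r - P) = 0,
i.e. ax + by + cz = a·x₀ + b·y₀ + c·z₀.
d = 3·7 + (-1)·4 + 0·6
  = 21 - 4 + 0
  = 17
Equation: 3x - y = 17

3x - y = 17


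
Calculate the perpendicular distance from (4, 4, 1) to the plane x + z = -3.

distance = |a·x₀ + b·y₀ + c·z₀ - d| / √(a² + b² + c²)
  = |1·4 + 0·4 + 1·1 - (-3)| / √(1² + 0² + 1²)
  = |4 + 0 + 1 + 3| / √(1 + 0 + 1)
  = |8| / √2
  = 8 / 1.414
  ≈ 5.657

5.657


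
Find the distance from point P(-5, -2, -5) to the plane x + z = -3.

distance = |a·x₀ + b·y₀ + c·z₀ - d| / √(a² + b² + c²)
  = |1·(-5) + 0·(-2) + 1·(-5) - (-3)| / √(1² + 0² + 1²)
  = |-5 + 0 - 5 + 3| / √(1 + 0 + 1)
  = |-7| / √2
  = 7 / 1.414
  ≈ 4.95

4.95


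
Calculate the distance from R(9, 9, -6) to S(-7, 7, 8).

d = √[(x₂-x₁)² + (y₂-y₁)² + (z₂-z₁)²]
  = √[(-16)² + (-2)² + 14²]
  = √[256 + 4 + 196]
  = √456
  ≈ 21.35

21.35


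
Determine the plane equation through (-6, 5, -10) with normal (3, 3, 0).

The plane through P with normal n = (a, b, c) satisfies n·(r - P) = 0,
i.e. ax + by + cz = a·x₀ + b·y₀ + c·z₀.
d = 3·(-6) + 3·5 + 0·(-10)
  = -18 + 15 + 0
  = -3
Equation: 3x + 3y = -3

3x + 3y = -3


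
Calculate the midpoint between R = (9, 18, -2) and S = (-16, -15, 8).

M = ((x₁+x₂)/2, (y₁+y₂)/2, (z₁+z₂)/2)
  = ((9 - 16)/2, (18 - 15)/2, (-2 + 8)/2)
  = (-7/2, 3/2, 6/2)
  = (-3.5, 1.5, 3)

(-3.5, 1.5, 3)


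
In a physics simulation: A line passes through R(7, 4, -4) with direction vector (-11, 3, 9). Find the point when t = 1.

P(t) = R + t·d
  = (7 + (-11)·1, 4 + 3·1, -4 + 9·1)
  = (7 - 11, 4 + 3, -4 + 9)
  = (-4, 7, 5)

(-4, 7, 5)


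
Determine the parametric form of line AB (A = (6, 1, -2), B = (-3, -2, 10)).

Direction vector d = B - A = (-3 - 6, -2 - 1, 10 + 2) = (-9, -3, 12)
Parametric form r = A + t·d:
x = 6 - 9t, y = 1 - 3t, z = -2 + 12t

x = 6 - 9t, y = 1 - 3t, z = -2 + 12t


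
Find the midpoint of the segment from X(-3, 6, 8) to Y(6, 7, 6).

M = ((x₁+x₂)/2, (y₁+y₂)/2, (z₁+z₂)/2)
  = ((-3 + 6)/2, (6 + 7)/2, (8 + 6)/2)
  = (3/2, 13/2, 14/2)
  = (1.5, 6.5, 7)

(1.5, 6.5, 7)


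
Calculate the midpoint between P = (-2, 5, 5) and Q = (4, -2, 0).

M = ((x₁+x₂)/2, (y₁+y₂)/2, (z₁+z₂)/2)
  = ((-2 + 4)/2, (5 - 2)/2, (5 + 0)/2)
  = (2/2, 3/2, 5/2)
  = (1, 1.5, 2.5)

(1, 1.5, 2.5)


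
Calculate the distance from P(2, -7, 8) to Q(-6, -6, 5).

d = √[(x₂-x₁)² + (y₂-y₁)² + (z₂-z₁)²]
  = √[(-8)² + 1² + (-3)²]
  = √[64 + 1 + 9]
  = √74
  ≈ 8.602

8.602


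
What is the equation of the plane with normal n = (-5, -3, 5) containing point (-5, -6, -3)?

The plane through P with normal n = (a, b, c) satisfies n·(r - P) = 0,
i.e. ax + by + cz = a·x₀ + b·y₀ + c·z₀.
d = (-5)·(-5) + (-3)·(-6) + 5·(-3)
  = 25 + 18 - 15
  = 28
Equation: -5x - 3y + 5z = 28

-5x - 3y + 5z = 28


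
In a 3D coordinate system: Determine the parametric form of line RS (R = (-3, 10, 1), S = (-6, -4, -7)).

Direction vector d = S - R = (-6 + 3, -4 - 10, -7 - 1) = (-3, -14, -8)
Parametric form r = R + t·d:
x = -3 - 3t, y = 10 - 14t, z = 1 - 8t

x = -3 - 3t, y = 10 - 14t, z = 1 - 8t


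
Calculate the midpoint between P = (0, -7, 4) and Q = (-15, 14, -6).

M = ((x₁+x₂)/2, (y₁+y₂)/2, (z₁+z₂)/2)
  = ((0 - 15)/2, (-7 + 14)/2, (4 - 6)/2)
  = (-15/2, 7/2, -2/2)
  = (-7.5, 3.5, -1)

(-7.5, 3.5, -1)


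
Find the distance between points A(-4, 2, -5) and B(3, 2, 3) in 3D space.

d = √[(x₂-x₁)² + (y₂-y₁)² + (z₂-z₁)²]
  = √[7² + 0² + 8²]
  = √[49 + 0 + 64]
  = √113
  ≈ 10.63

10.63


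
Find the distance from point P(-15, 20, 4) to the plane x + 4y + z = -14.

distance = |a·x₀ + b·y₀ + c·z₀ - d| / √(a² + b² + c²)
  = |1·(-15) + 4·20 + 1·4 - (-14)| / √(1² + 4² + 1²)
  = |-15 + 80 + 4 + 14| / √(1 + 16 + 1)
  = |83| / √18
  = 83 / 4.243
  ≈ 19.56

19.56


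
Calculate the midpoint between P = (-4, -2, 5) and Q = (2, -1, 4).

M = ((x₁+x₂)/2, (y₁+y₂)/2, (z₁+z₂)/2)
  = ((-4 + 2)/2, (-2 - 1)/2, (5 + 4)/2)
  = (-2/2, -3/2, 9/2)
  = (-1, -1.5, 4.5)

(-1, -1.5, 4.5)


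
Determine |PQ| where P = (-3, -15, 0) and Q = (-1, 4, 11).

d = √[(x₂-x₁)² + (y₂-y₁)² + (z₂-z₁)²]
  = √[2² + 19² + 11²]
  = √[4 + 361 + 121]
  = √486
  ≈ 22.05

22.05


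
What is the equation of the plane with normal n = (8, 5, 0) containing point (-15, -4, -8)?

The plane through P with normal n = (a, b, c) satisfies n·(r - P) = 0,
i.e. ax + by + cz = a·x₀ + b·y₀ + c·z₀.
d = 8·(-15) + 5·(-4) + 0·(-8)
  = -120 - 20 + 0
  = -140
Equation: 8x + 5y = -140

8x + 5y = -140


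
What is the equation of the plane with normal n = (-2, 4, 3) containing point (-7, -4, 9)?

The plane through P with normal n = (a, b, c) satisfies n·(r - P) = 0,
i.e. ax + by + cz = a·x₀ + b·y₀ + c·z₀.
d = (-2)·(-7) + 4·(-4) + 3·9
  = 14 - 16 + 27
  = 25
Equation: -2x + 4y + 3z = 25

-2x + 4y + 3z = 25


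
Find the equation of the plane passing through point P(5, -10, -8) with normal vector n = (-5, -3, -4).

The plane through P with normal n = (a, b, c) satisfies n·(r - P) = 0,
i.e. ax + by + cz = a·x₀ + b·y₀ + c·z₀.
d = (-5)·5 + (-3)·(-10) + (-4)·(-8)
  = -25 + 30 + 32
  = 37
Equation: -5x - 3y - 4z = 37

-5x - 3y - 4z = 37


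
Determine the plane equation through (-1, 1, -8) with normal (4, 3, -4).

The plane through P with normal n = (a, b, c) satisfies n·(r - P) = 0,
i.e. ax + by + cz = a·x₀ + b·y₀ + c·z₀.
d = 4·(-1) + 3·1 + (-4)·(-8)
  = -4 + 3 + 32
  = 31
Equation: 4x + 3y - 4z = 31

4x + 3y - 4z = 31


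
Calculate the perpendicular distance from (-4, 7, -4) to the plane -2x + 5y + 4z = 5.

distance = |a·x₀ + b·y₀ + c·z₀ - d| / √(a² + b² + c²)
  = |(-2)·(-4) + 5·7 + 4·(-4) - 5| / √((-2)² + 5² + 4²)
  = |8 + 35 - 16 - 5| / √(4 + 25 + 16)
  = |22| / √45
  = 22 / 6.708
  ≈ 3.28

3.28


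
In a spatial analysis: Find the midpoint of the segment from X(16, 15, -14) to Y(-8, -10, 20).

M = ((x₁+x₂)/2, (y₁+y₂)/2, (z₁+z₂)/2)
  = ((16 - 8)/2, (15 - 10)/2, (-14 + 20)/2)
  = (8/2, 5/2, 6/2)
  = (4, 2.5, 3)

(4, 2.5, 3)


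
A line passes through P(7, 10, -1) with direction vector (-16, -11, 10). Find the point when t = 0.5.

P(t) = P + t·d
  = (7 + (-16)·0.5, 10 + (-11)·0.5, -1 + 10·0.5)
  = (7 - 8, 10 - 5.5, -1 + 5)
  = (-1, 4.5, 4)

(-1, 4.5, 4)


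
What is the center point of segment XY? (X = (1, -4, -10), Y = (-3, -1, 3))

M = ((x₁+x₂)/2, (y₁+y₂)/2, (z₁+z₂)/2)
  = ((1 - 3)/2, (-4 - 1)/2, (-10 + 3)/2)
  = (-2/2, -5/2, -7/2)
  = (-1, -2.5, -3.5)

(-1, -2.5, -3.5)


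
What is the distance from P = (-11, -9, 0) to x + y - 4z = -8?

distance = |a·x₀ + b·y₀ + c·z₀ - d| / √(a² + b² + c²)
  = |1·(-11) + 1·(-9) + (-4)·0 - (-8)| / √(1² + 1² + (-4)²)
  = |-11 - 9 + 0 + 8| / √(1 + 1 + 16)
  = |-12| / √18
  = 12 / 4.243
  ≈ 2.828

2.828


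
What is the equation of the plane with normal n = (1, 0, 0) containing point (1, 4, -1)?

The plane through P with normal n = (a, b, c) satisfies n·(r - P) = 0,
i.e. ax + by + cz = a·x₀ + b·y₀ + c·z₀.
d = 1·1 + 0·4 + 0·(-1)
  = 1 + 0 + 0
  = 1
Equation: x = 1

x = 1


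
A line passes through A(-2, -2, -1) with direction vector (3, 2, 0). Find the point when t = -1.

P(t) = A + t·d
  = (-2 + 3·(-1), -2 + 2·(-1), -1 + 0·(-1))
  = (-2 - 3, -2 - 2, -1 + 0)
  = (-5, -4, -1)

(-5, -4, -1)


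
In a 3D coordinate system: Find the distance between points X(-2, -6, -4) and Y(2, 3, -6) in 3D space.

d = √[(x₂-x₁)² + (y₂-y₁)² + (z₂-z₁)²]
  = √[4² + 9² + (-2)²]
  = √[16 + 81 + 4]
  = √101
  ≈ 10.05

10.05


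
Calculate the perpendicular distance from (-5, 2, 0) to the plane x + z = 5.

distance = |a·x₀ + b·y₀ + c·z₀ - d| / √(a² + b² + c²)
  = |1·(-5) + 0·2 + 1·0 - 5| / √(1² + 0² + 1²)
  = |-5 + 0 + 0 - 5| / √(1 + 0 + 1)
  = |-10| / √2
  = 10 / 1.414
  ≈ 7.071

7.071


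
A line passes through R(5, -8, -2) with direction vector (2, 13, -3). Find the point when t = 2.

P(t) = R + t·d
  = (5 + 2·2, -8 + 13·2, -2 + (-3)·2)
  = (5 + 4, -8 + 26, -2 - 6)
  = (9, 18, -8)

(9, 18, -8)


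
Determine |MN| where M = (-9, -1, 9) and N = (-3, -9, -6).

d = √[(x₂-x₁)² + (y₂-y₁)² + (z₂-z₁)²]
  = √[6² + (-8)² + (-15)²]
  = √[36 + 64 + 225]
  = √325
  ≈ 18.03

18.03


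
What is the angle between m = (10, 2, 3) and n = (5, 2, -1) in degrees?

m·n = 10·5 + 2·2 + 3·(-1) = 50 + 4 - 3 = 51
|m| = √(10² + 2² + 3²) = √113 ≈ 10.63
|n| = √(5² + 2² + (-1)²) = √30 ≈ 5.477
cos θ = (m·n)/(|m||n|) = 51/(10.63·5.477) ≈ 0.8759
θ = arccos(0.8759) ≈ 28.84°

28.84°


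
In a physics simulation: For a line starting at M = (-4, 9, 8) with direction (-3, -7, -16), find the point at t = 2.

P(t) = M + t·d
  = (-4 + (-3)·2, 9 + (-7)·2, 8 + (-16)·2)
  = (-4 - 6, 9 - 14, 8 - 32)
  = (-10, -5, -24)

(-10, -5, -24)


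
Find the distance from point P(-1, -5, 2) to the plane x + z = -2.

distance = |a·x₀ + b·y₀ + c·z₀ - d| / √(a² + b² + c²)
  = |1·(-1) + 0·(-5) + 1·2 - (-2)| / √(1² + 0² + 1²)
  = |-1 + 0 + 2 + 2| / √(1 + 0 + 1)
  = |3| / √2
  = 3 / 1.414
  ≈ 2.121

2.121


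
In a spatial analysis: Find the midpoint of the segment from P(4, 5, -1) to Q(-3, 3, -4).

M = ((x₁+x₂)/2, (y₁+y₂)/2, (z₁+z₂)/2)
  = ((4 - 3)/2, (5 + 3)/2, (-1 - 4)/2)
  = (1/2, 8/2, -5/2)
  = (0.5, 4, -2.5)

(0.5, 4, -2.5)


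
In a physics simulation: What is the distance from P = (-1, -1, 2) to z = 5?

distance = |a·x₀ + b·y₀ + c·z₀ - d| / √(a² + b² + c²)
  = |0·(-1) + 0·(-1) + 1·2 - 5| / √(0² + 0² + 1²)
  = |0 + 0 + 2 - 5| / √(0 + 0 + 1)
  = |-3| / √1
  = 3 / 1
  ≈ 3

3


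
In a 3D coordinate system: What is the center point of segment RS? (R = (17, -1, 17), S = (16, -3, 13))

M = ((x₁+x₂)/2, (y₁+y₂)/2, (z₁+z₂)/2)
  = ((17 + 16)/2, (-1 - 3)/2, (17 + 13)/2)
  = (33/2, -4/2, 30/2)
  = (16.5, -2, 15)

(16.5, -2, 15)


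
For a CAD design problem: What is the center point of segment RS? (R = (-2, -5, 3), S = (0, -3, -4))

M = ((x₁+x₂)/2, (y₁+y₂)/2, (z₁+z₂)/2)
  = ((-2 + 0)/2, (-5 - 3)/2, (3 - 4)/2)
  = (-2/2, -8/2, -1/2)
  = (-1, -4, -0.5)

(-1, -4, -0.5)


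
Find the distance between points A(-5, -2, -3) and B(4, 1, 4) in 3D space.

d = √[(x₂-x₁)² + (y₂-y₁)² + (z₂-z₁)²]
  = √[9² + 3² + 7²]
  = √[81 + 9 + 49]
  = √139
  ≈ 11.79

11.79


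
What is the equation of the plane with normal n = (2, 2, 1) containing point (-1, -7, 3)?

The plane through P with normal n = (a, b, c) satisfies n·(r - P) = 0,
i.e. ax + by + cz = a·x₀ + b·y₀ + c·z₀.
d = 2·(-1) + 2·(-7) + 1·3
  = -2 - 14 + 3
  = -13
Equation: 2x + 2y + z = -13

2x + 2y + z = -13


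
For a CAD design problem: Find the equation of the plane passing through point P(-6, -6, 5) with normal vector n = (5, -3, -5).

The plane through P with normal n = (a, b, c) satisfies n·(r - P) = 0,
i.e. ax + by + cz = a·x₀ + b·y₀ + c·z₀.
d = 5·(-6) + (-3)·(-6) + (-5)·5
  = -30 + 18 - 25
  = -37
Equation: 5x - 3y - 5z = -37

5x - 3y - 5z = -37


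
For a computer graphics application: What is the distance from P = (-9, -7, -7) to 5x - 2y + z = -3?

distance = |a·x₀ + b·y₀ + c·z₀ - d| / √(a² + b² + c²)
  = |5·(-9) + (-2)·(-7) + 1·(-7) - (-3)| / √(5² + (-2)² + 1²)
  = |-45 + 14 - 7 + 3| / √(25 + 4 + 1)
  = |-35| / √30
  = 35 / 5.477
  ≈ 6.39

6.39


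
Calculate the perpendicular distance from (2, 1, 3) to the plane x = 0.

distance = |a·x₀ + b·y₀ + c·z₀ - d| / √(a² + b² + c²)
  = |1·2 + 0·1 + 0·3 - 0| / √(1² + 0² + 0²)
  = |2 + 0 + 0 + 0| / √(1 + 0 + 0)
  = |2| / √1
  = 2 / 1
  ≈ 2

2


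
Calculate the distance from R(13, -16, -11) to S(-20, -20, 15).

d = √[(x₂-x₁)² + (y₂-y₁)² + (z₂-z₁)²]
  = √[(-33)² + (-4)² + 26²]
  = √[1089 + 16 + 676]
  = √1781
  ≈ 42.2

42.2


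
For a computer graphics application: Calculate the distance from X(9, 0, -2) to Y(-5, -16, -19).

d = √[(x₂-x₁)² + (y₂-y₁)² + (z₂-z₁)²]
  = √[(-14)² + (-16)² + (-17)²]
  = √[196 + 256 + 289]
  = √741
  ≈ 27.22

27.22


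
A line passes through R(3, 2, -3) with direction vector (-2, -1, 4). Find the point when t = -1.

P(t) = R + t·d
  = (3 + (-2)·(-1), 2 + (-1)·(-1), -3 + 4·(-1))
  = (3 + 2, 2 + 1, -3 - 4)
  = (5, 3, -7)

(5, 3, -7)


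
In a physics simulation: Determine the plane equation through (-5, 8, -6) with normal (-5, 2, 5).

The plane through P with normal n = (a, b, c) satisfies n·(r - P) = 0,
i.e. ax + by + cz = a·x₀ + b·y₀ + c·z₀.
d = (-5)·(-5) + 2·8 + 5·(-6)
  = 25 + 16 - 30
  = 11
Equation: -5x + 2y + 5z = 11

-5x + 2y + 5z = 11


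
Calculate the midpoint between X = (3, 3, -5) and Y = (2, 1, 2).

M = ((x₁+x₂)/2, (y₁+y₂)/2, (z₁+z₂)/2)
  = ((3 + 2)/2, (3 + 1)/2, (-5 + 2)/2)
  = (5/2, 4/2, -3/2)
  = (2.5, 2, -1.5)

(2.5, 2, -1.5)


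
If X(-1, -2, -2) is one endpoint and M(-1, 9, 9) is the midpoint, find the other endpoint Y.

Y = 2M - X
  = (2·(-1) - (-1), 2·9 - (-2), 2·9 - (-2))
  = (-2 + 1, 18 + 2, 18 + 2)
  = (-1, 20, 20)

(-1, 20, 20)


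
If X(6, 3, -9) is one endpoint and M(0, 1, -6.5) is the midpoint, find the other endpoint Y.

Y = 2M - X
  = (2·0 - 6, 2·1 - 3, 2·(-6.5) - (-9))
  = (0 - 6, 2 - 3, -13 + 9)
  = (-6, -1, -4)

(-6, -1, -4)


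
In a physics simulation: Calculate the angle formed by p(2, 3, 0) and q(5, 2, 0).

p·q = 2·5 + 3·2 + 0·0 = 10 + 6 + 0 = 16
|p| = √(2² + 3² + 0²) = √13 ≈ 3.606
|q| = √(5² + 2² + 0²) = √29 ≈ 5.385
cos θ = (p·q)/(|p||q|) = 16/(3.606·5.385) ≈ 0.824
θ = arccos(0.824) ≈ 34.51°

34.51°


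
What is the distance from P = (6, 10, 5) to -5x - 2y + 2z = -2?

distance = |a·x₀ + b·y₀ + c·z₀ - d| / √(a² + b² + c²)
  = |(-5)·6 + (-2)·10 + 2·5 - (-2)| / √((-5)² + (-2)² + 2²)
  = |-30 - 20 + 10 + 2| / √(25 + 4 + 4)
  = |-38| / √33
  = 38 / 5.745
  ≈ 6.615

6.615


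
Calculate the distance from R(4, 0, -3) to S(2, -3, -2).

d = √[(x₂-x₁)² + (y₂-y₁)² + (z₂-z₁)²]
  = √[(-2)² + (-3)² + 1²]
  = √[4 + 9 + 1]
  = √14
  ≈ 3.742

3.742


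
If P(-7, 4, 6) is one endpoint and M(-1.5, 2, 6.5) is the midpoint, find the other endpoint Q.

Q = 2M - P
  = (2·(-1.5) - (-7), 2·2 - 4, 2·6.5 - 6)
  = (-3 + 7, 4 - 4, 13 - 6)
  = (4, 0, 7)

(4, 0, 7)


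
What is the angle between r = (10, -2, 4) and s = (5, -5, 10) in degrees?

r·s = 10·5 + (-2)·(-5) + 4·10 = 50 + 10 + 40 = 100
|r| = √(10² + (-2)² + 4²) = √120 ≈ 10.95
|s| = √(5² + (-5)² + 10²) = √150 ≈ 12.25
cos θ = (r·s)/(|r||s|) = 100/(10.95·12.25) ≈ 0.7454
θ = arccos(0.7454) ≈ 41.81°

41.81°


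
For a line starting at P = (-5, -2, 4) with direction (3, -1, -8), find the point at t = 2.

P(t) = P + t·d
  = (-5 + 3·2, -2 + (-1)·2, 4 + (-8)·2)
  = (-5 + 6, -2 - 2, 4 - 16)
  = (1, -4, -12)

(1, -4, -12)


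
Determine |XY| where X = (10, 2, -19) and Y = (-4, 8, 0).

d = √[(x₂-x₁)² + (y₂-y₁)² + (z₂-z₁)²]
  = √[(-14)² + 6² + 19²]
  = √[196 + 36 + 361]
  = √593
  ≈ 24.35

24.35


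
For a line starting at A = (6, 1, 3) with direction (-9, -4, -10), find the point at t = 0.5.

P(t) = A + t·d
  = (6 + (-9)·0.5, 1 + (-4)·0.5, 3 + (-10)·0.5)
  = (6 - 4.5, 1 - 2, 3 - 5)
  = (1.5, -1, -2)

(1.5, -1, -2)


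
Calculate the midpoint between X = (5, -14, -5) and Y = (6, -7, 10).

M = ((x₁+x₂)/2, (y₁+y₂)/2, (z₁+z₂)/2)
  = ((5 + 6)/2, (-14 - 7)/2, (-5 + 10)/2)
  = (11/2, -21/2, 5/2)
  = (5.5, -10.5, 2.5)

(5.5, -10.5, 2.5)


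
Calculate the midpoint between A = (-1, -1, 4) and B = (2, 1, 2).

M = ((x₁+x₂)/2, (y₁+y₂)/2, (z₁+z₂)/2)
  = ((-1 + 2)/2, (-1 + 1)/2, (4 + 2)/2)
  = (1/2, 0/2, 6/2)
  = (0.5, 0, 3)

(0.5, 0, 3)


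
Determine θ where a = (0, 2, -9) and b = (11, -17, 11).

a·b = 0·11 + 2·(-17) + (-9)·11 = 0 - 34 - 99 = -133
|a| = √(0² + 2² + (-9)²) = √85 ≈ 9.22
|b| = √(11² + (-17)² + 11²) = √531 ≈ 23.04
cos θ = (a·b)/(|a||b|) = -133/(9.22·23.04) ≈ -0.626
θ = arccos(-0.626) ≈ 128.8°

128.8°


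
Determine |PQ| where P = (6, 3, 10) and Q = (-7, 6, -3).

d = √[(x₂-x₁)² + (y₂-y₁)² + (z₂-z₁)²]
  = √[(-13)² + 3² + (-13)²]
  = √[169 + 9 + 169]
  = √347
  ≈ 18.63

18.63


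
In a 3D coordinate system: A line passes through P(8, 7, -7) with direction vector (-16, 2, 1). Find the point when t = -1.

P(t) = P + t·d
  = (8 + (-16)·(-1), 7 + 2·(-1), -7 + 1·(-1))
  = (8 + 16, 7 - 2, -7 - 1)
  = (24, 5, -8)

(24, 5, -8)


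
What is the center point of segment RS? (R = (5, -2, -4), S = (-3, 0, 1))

M = ((x₁+x₂)/2, (y₁+y₂)/2, (z₁+z₂)/2)
  = ((5 - 3)/2, (-2 + 0)/2, (-4 + 1)/2)
  = (2/2, -2/2, -3/2)
  = (1, -1, -1.5)

(1, -1, -1.5)


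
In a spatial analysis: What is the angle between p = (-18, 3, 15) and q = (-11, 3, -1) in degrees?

p·q = (-18)·(-11) + 3·3 + 15·(-1) = 198 + 9 - 15 = 192
|p| = √((-18)² + 3² + 15²) = √558 ≈ 23.62
|q| = √((-11)² + 3² + (-1)²) = √131 ≈ 11.45
cos θ = (p·q)/(|p||q|) = 192/(23.62·11.45) ≈ 0.7101
θ = arccos(0.7101) ≈ 44.75°

44.75°


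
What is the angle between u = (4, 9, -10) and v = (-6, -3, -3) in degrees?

u·v = 4·(-6) + 9·(-3) + (-10)·(-3) = -24 - 27 + 30 = -21
|u| = √(4² + 9² + (-10)²) = √197 ≈ 14.04
|v| = √((-6)² + (-3)² + (-3)²) = √54 ≈ 7.348
cos θ = (u·v)/(|u||v|) = -21/(14.04·7.348) ≈ -0.2036
θ = arccos(-0.2036) ≈ 101.7°

101.7°


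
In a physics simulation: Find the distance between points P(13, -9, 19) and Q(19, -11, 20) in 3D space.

d = √[(x₂-x₁)² + (y₂-y₁)² + (z₂-z₁)²]
  = √[6² + (-2)² + 1²]
  = √[36 + 4 + 1]
  = √41
  ≈ 6.403

6.403


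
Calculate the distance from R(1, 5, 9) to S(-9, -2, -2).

d = √[(x₂-x₁)² + (y₂-y₁)² + (z₂-z₁)²]
  = √[(-10)² + (-7)² + (-11)²]
  = √[100 + 49 + 121]
  = √270
  ≈ 16.43

16.43


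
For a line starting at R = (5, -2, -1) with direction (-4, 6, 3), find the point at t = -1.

P(t) = R + t·d
  = (5 + (-4)·(-1), -2 + 6·(-1), -1 + 3·(-1))
  = (5 + 4, -2 - 6, -1 - 3)
  = (9, -8, -4)

(9, -8, -4)


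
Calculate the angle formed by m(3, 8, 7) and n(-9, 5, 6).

m·n = 3·(-9) + 8·5 + 7·6 = -27 + 40 + 42 = 55
|m| = √(3² + 8² + 7²) = √122 ≈ 11.05
|n| = √((-9)² + 5² + 6²) = √142 ≈ 11.92
cos θ = (m·n)/(|m||n|) = 55/(11.05·11.92) ≈ 0.4179
θ = arccos(0.4179) ≈ 65.3°

65.3°


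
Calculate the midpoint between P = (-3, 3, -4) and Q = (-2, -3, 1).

M = ((x₁+x₂)/2, (y₁+y₂)/2, (z₁+z₂)/2)
  = ((-3 - 2)/2, (3 - 3)/2, (-4 + 1)/2)
  = (-5/2, 0/2, -3/2)
  = (-2.5, 0, -1.5)

(-2.5, 0, -1.5)


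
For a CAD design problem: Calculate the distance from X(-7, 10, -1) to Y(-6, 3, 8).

d = √[(x₂-x₁)² + (y₂-y₁)² + (z₂-z₁)²]
  = √[1² + (-7)² + 9²]
  = √[1 + 49 + 81]
  = √131
  ≈ 11.45

11.45


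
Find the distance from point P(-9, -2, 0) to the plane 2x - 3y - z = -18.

distance = |a·x₀ + b·y₀ + c·z₀ - d| / √(a² + b² + c²)
  = |2·(-9) + (-3)·(-2) + (-1)·0 - (-18)| / √(2² + (-3)² + (-1)²)
  = |-18 + 6 + 0 + 18| / √(4 + 9 + 1)
  = |6| / √14
  = 6 / 3.742
  ≈ 1.604

1.604


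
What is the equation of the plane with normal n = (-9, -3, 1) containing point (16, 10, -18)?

The plane through P with normal n = (a, b, c) satisfies n·(r - P) = 0,
i.e. ax + by + cz = a·x₀ + b·y₀ + c·z₀.
d = (-9)·16 + (-3)·10 + 1·(-18)
  = -144 - 30 - 18
  = -192
Equation: -9x - 3y + z = -192

-9x - 3y + z = -192


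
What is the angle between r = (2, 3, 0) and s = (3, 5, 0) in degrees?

r·s = 2·3 + 3·5 + 0·0 = 6 + 15 + 0 = 21
|r| = √(2² + 3² + 0²) = √13 ≈ 3.606
|s| = √(3² + 5² + 0²) = √34 ≈ 5.831
cos θ = (r·s)/(|r||s|) = 21/(3.606·5.831) ≈ 0.9989
θ = arccos(0.9989) ≈ 2.726°

2.726°


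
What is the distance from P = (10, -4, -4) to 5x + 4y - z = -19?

distance = |a·x₀ + b·y₀ + c·z₀ - d| / √(a² + b² + c²)
  = |5·10 + 4·(-4) + (-1)·(-4) - (-19)| / √(5² + 4² + (-1)²)
  = |50 - 16 + 4 + 19| / √(25 + 16 + 1)
  = |57| / √42
  = 57 / 6.481
  ≈ 8.795

8.795


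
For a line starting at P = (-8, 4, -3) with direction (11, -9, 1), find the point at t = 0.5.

P(t) = P + t·d
  = (-8 + 11·0.5, 4 + (-9)·0.5, -3 + 1·0.5)
  = (-8 + 5.5, 4 - 4.5, -3 + 0.5)
  = (-2.5, -0.5, -2.5)

(-2.5, -0.5, -2.5)


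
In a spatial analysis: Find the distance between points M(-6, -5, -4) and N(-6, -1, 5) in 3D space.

d = √[(x₂-x₁)² + (y₂-y₁)² + (z₂-z₁)²]
  = √[0² + 4² + 9²]
  = √[0 + 16 + 81]
  = √97
  ≈ 9.849

9.849


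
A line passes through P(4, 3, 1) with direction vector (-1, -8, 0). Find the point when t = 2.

P(t) = P + t·d
  = (4 + (-1)·2, 3 + (-8)·2, 1 + 0·2)
  = (4 - 2, 3 - 16, 1 + 0)
  = (2, -13, 1)

(2, -13, 1)


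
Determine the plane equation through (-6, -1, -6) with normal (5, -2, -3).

The plane through P with normal n = (a, b, c) satisfies n·(r - P) = 0,
i.e. ax + by + cz = a·x₀ + b·y₀ + c·z₀.
d = 5·(-6) + (-2)·(-1) + (-3)·(-6)
  = -30 + 2 + 18
  = -10
Equation: 5x - 2y - 3z = -10

5x - 2y - 3z = -10


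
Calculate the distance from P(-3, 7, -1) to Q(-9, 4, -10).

d = √[(x₂-x₁)² + (y₂-y₁)² + (z₂-z₁)²]
  = √[(-6)² + (-3)² + (-9)²]
  = √[36 + 9 + 81]
  = √126
  ≈ 11.22

11.22


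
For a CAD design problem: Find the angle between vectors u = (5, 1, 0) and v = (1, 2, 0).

u·v = 5·1 + 1·2 + 0·0 = 5 + 2 + 0 = 7
|u| = √(5² + 1² + 0²) = √26 ≈ 5.099
|v| = √(1² + 2² + 0²) = √5 ≈ 2.236
cos θ = (u·v)/(|u||v|) = 7/(5.099·2.236) ≈ 0.6139
θ = arccos(0.6139) ≈ 52.13°

52.13°


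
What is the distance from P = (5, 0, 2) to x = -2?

distance = |a·x₀ + b·y₀ + c·z₀ - d| / √(a² + b² + c²)
  = |1·5 + 0·0 + 0·2 - (-2)| / √(1² + 0² + 0²)
  = |5 + 0 + 0 + 2| / √(1 + 0 + 0)
  = |7| / √1
  = 7 / 1
  ≈ 7

7


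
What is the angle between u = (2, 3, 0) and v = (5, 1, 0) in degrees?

u·v = 2·5 + 3·1 + 0·0 = 10 + 3 + 0 = 13
|u| = √(2² + 3² + 0²) = √13 ≈ 3.606
|v| = √(5² + 1² + 0²) = √26 ≈ 5.099
cos θ = (u·v)/(|u||v|) = 13/(3.606·5.099) ≈ 0.7071
θ = arccos(0.7071) ≈ 45°

45°


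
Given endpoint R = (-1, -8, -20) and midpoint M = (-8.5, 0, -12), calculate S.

S = 2M - R
  = (2·(-8.5) - (-1), 2·0 - (-8), 2·(-12) - (-20))
  = (-17 + 1, 0 + 8, -24 + 20)
  = (-16, 8, -4)

(-16, 8, -4)


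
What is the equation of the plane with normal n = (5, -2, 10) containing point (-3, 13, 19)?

The plane through P with normal n = (a, b, c) satisfies n·(r - P) = 0,
i.e. ax + by + cz = a·x₀ + b·y₀ + c·z₀.
d = 5·(-3) + (-2)·13 + 10·19
  = -15 - 26 + 190
  = 149
Equation: 5x - 2y + 10z = 149

5x - 2y + 10z = 149


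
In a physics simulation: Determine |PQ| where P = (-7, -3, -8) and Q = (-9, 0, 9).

d = √[(x₂-x₁)² + (y₂-y₁)² + (z₂-z₁)²]
  = √[(-2)² + 3² + 17²]
  = √[4 + 9 + 289]
  = √302
  ≈ 17.38

17.38


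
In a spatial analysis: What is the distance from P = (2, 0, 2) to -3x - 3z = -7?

distance = |a·x₀ + b·y₀ + c·z₀ - d| / √(a² + b² + c²)
  = |(-3)·2 + 0·0 + (-3)·2 - (-7)| / √((-3)² + 0² + (-3)²)
  = |-6 + 0 - 6 + 7| / √(9 + 0 + 9)
  = |-5| / √18
  = 5 / 4.243
  ≈ 1.179

1.179


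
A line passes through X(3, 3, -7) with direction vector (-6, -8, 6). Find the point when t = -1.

P(t) = X + t·d
  = (3 + (-6)·(-1), 3 + (-8)·(-1), -7 + 6·(-1))
  = (3 + 6, 3 + 8, -7 - 6)
  = (9, 11, -13)

(9, 11, -13)


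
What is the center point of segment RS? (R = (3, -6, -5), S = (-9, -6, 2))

M = ((x₁+x₂)/2, (y₁+y₂)/2, (z₁+z₂)/2)
  = ((3 - 9)/2, (-6 - 6)/2, (-5 + 2)/2)
  = (-6/2, -12/2, -3/2)
  = (-3, -6, -1.5)

(-3, -6, -1.5)


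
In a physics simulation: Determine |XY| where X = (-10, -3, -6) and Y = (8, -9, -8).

d = √[(x₂-x₁)² + (y₂-y₁)² + (z₂-z₁)²]
  = √[18² + (-6)² + (-2)²]
  = √[324 + 36 + 4]
  = √364
  ≈ 19.08

19.08


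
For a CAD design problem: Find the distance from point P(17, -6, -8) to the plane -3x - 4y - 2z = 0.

distance = |a·x₀ + b·y₀ + c·z₀ - d| / √(a² + b² + c²)
  = |(-3)·17 + (-4)·(-6) + (-2)·(-8) - 0| / √((-3)² + (-4)² + (-2)²)
  = |-51 + 24 + 16 + 0| / √(9 + 16 + 4)
  = |-11| / √29
  = 11 / 5.385
  ≈ 2.043

2.043


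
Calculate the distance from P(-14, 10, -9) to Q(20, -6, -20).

d = √[(x₂-x₁)² + (y₂-y₁)² + (z₂-z₁)²]
  = √[34² + (-16)² + (-11)²]
  = √[1156 + 256 + 121]
  = √1533
  ≈ 39.15

39.15


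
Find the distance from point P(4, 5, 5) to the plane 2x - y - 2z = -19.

distance = |a·x₀ + b·y₀ + c·z₀ - d| / √(a² + b² + c²)
  = |2·4 + (-1)·5 + (-2)·5 - (-19)| / √(2² + (-1)² + (-2)²)
  = |8 - 5 - 10 + 19| / √(4 + 1 + 4)
  = |12| / √9
  = 12 / 3
  ≈ 4

4


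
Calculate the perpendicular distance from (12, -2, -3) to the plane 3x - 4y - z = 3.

distance = |a·x₀ + b·y₀ + c·z₀ - d| / √(a² + b² + c²)
  = |3·12 + (-4)·(-2) + (-1)·(-3) - 3| / √(3² + (-4)² + (-1)²)
  = |36 + 8 + 3 - 3| / √(9 + 16 + 1)
  = |44| / √26
  = 44 / 5.099
  ≈ 8.629

8.629


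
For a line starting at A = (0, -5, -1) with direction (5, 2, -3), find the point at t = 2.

P(t) = A + t·d
  = (0 + 5·2, -5 + 2·2, -1 + (-3)·2)
  = (0 + 10, -5 + 4, -1 - 6)
  = (10, -1, -7)

(10, -1, -7)


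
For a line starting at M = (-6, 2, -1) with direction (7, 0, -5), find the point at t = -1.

P(t) = M + t·d
  = (-6 + 7·(-1), 2 + 0·(-1), -1 + (-5)·(-1))
  = (-6 - 7, 2 + 0, -1 + 5)
  = (-13, 2, 4)

(-13, 2, 4)


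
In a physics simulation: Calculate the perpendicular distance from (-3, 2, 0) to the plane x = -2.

distance = |a·x₀ + b·y₀ + c·z₀ - d| / √(a² + b² + c²)
  = |1·(-3) + 0·2 + 0·0 - (-2)| / √(1² + 0² + 0²)
  = |-3 + 0 + 0 + 2| / √(1 + 0 + 0)
  = |-1| / √1
  = 1 / 1
  ≈ 1

1


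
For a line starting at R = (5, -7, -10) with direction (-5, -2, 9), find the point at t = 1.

P(t) = R + t·d
  = (5 + (-5)·1, -7 + (-2)·1, -10 + 9·1)
  = (5 - 5, -7 - 2, -10 + 9)
  = (0, -9, -1)

(0, -9, -1)


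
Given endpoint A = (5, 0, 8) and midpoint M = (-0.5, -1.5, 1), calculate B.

B = 2M - A
  = (2·(-0.5) - 5, 2·(-1.5) - 0, 2·1 - 8)
  = (-1 - 5, -3 + 0, 2 - 8)
  = (-6, -3, -6)

(-6, -3, -6)


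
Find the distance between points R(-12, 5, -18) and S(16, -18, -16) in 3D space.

d = √[(x₂-x₁)² + (y₂-y₁)² + (z₂-z₁)²]
  = √[28² + (-23)² + 2²]
  = √[784 + 529 + 4]
  = √1317
  ≈ 36.29

36.29


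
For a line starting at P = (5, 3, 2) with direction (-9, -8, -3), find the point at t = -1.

P(t) = P + t·d
  = (5 + (-9)·(-1), 3 + (-8)·(-1), 2 + (-3)·(-1))
  = (5 + 9, 3 + 8, 2 + 3)
  = (14, 11, 5)

(14, 11, 5)


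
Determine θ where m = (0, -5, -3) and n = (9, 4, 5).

m·n = 0·9 + (-5)·4 + (-3)·5 = 0 - 20 - 15 = -35
|m| = √(0² + (-5)² + (-3)²) = √34 ≈ 5.831
|n| = √(9² + 4² + 5²) = √122 ≈ 11.05
cos θ = (m·n)/(|m||n|) = -35/(5.831·11.05) ≈ -0.5434
θ = arccos(-0.5434) ≈ 122.9°

122.9°


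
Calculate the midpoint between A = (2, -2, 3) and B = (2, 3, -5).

M = ((x₁+x₂)/2, (y₁+y₂)/2, (z₁+z₂)/2)
  = ((2 + 2)/2, (-2 + 3)/2, (3 - 5)/2)
  = (4/2, 1/2, -2/2)
  = (2, 0.5, -1)

(2, 0.5, -1)


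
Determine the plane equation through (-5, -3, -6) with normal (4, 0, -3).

The plane through P with normal n = (a, b, c) satisfies n·(r - P) = 0,
i.e. ax + by + cz = a·x₀ + b·y₀ + c·z₀.
d = 4·(-5) + 0·(-3) + (-3)·(-6)
  = -20 + 0 + 18
  = -2
Equation: 4x - 3z = -2

4x - 3z = -2


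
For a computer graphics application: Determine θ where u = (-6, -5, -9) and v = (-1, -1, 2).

u·v = (-6)·(-1) + (-5)·(-1) + (-9)·2 = 6 + 5 - 18 = -7
|u| = √((-6)² + (-5)² + (-9)²) = √142 ≈ 11.92
|v| = √((-1)² + (-1)² + 2²) = √6 ≈ 2.449
cos θ = (u·v)/(|u||v|) = -7/(11.92·2.449) ≈ -0.2398
θ = arccos(-0.2398) ≈ 103.9°

103.9°


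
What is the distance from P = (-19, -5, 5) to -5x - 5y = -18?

distance = |a·x₀ + b·y₀ + c·z₀ - d| / √(a² + b² + c²)
  = |(-5)·(-19) + (-5)·(-5) + 0·5 - (-18)| / √((-5)² + (-5)² + 0²)
  = |95 + 25 + 0 + 18| / √(25 + 25 + 0)
  = |138| / √50
  = 138 / 7.071
  ≈ 19.52

19.52


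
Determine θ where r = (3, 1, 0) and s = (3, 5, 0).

r·s = 3·3 + 1·5 + 0·0 = 9 + 5 + 0 = 14
|r| = √(3² + 1² + 0²) = √10 ≈ 3.162
|s| = √(3² + 5² + 0²) = √34 ≈ 5.831
cos θ = (r·s)/(|r||s|) = 14/(3.162·5.831) ≈ 0.7593
θ = arccos(0.7593) ≈ 40.6°

40.6°


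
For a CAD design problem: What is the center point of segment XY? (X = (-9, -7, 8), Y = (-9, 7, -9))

M = ((x₁+x₂)/2, (y₁+y₂)/2, (z₁+z₂)/2)
  = ((-9 - 9)/2, (-7 + 7)/2, (8 - 9)/2)
  = (-18/2, 0/2, -1/2)
  = (-9, 0, -0.5)

(-9, 0, -0.5)


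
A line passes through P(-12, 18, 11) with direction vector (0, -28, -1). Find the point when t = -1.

P(t) = P + t·d
  = (-12 + 0·(-1), 18 + (-28)·(-1), 11 + (-1)·(-1))
  = (-12 + 0, 18 + 28, 11 + 1)
  = (-12, 46, 12)

(-12, 46, 12)


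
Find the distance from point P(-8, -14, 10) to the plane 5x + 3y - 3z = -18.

distance = |a·x₀ + b·y₀ + c·z₀ - d| / √(a² + b² + c²)
  = |5·(-8) + 3·(-14) + (-3)·10 - (-18)| / √(5² + 3² + (-3)²)
  = |-40 - 42 - 30 + 18| / √(25 + 9 + 9)
  = |-94| / √43
  = 94 / 6.557
  ≈ 14.33

14.33


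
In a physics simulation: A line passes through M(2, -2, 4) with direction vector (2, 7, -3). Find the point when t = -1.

P(t) = M + t·d
  = (2 + 2·(-1), -2 + 7·(-1), 4 + (-3)·(-1))
  = (2 - 2, -2 - 7, 4 + 3)
  = (0, -9, 7)

(0, -9, 7)


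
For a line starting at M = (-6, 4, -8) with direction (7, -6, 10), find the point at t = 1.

P(t) = M + t·d
  = (-6 + 7·1, 4 + (-6)·1, -8 + 10·1)
  = (-6 + 7, 4 - 6, -8 + 10)
  = (1, -2, 2)

(1, -2, 2)


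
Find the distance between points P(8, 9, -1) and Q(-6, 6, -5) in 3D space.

d = √[(x₂-x₁)² + (y₂-y₁)² + (z₂-z₁)²]
  = √[(-14)² + (-3)² + (-4)²]
  = √[196 + 9 + 16]
  = √221
  ≈ 14.87

14.87


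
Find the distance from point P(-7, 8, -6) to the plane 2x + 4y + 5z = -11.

distance = |a·x₀ + b·y₀ + c·z₀ - d| / √(a² + b² + c²)
  = |2·(-7) + 4·8 + 5·(-6) - (-11)| / √(2² + 4² + 5²)
  = |-14 + 32 - 30 + 11| / √(4 + 16 + 25)
  = |-1| / √45
  = 1 / 6.708
  ≈ 0.1491

0.1491


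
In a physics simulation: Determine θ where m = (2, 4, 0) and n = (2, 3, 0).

m·n = 2·2 + 4·3 + 0·0 = 4 + 12 + 0 = 16
|m| = √(2² + 4² + 0²) = √20 ≈ 4.472
|n| = √(2² + 3² + 0²) = √13 ≈ 3.606
cos θ = (m·n)/(|m||n|) = 16/(4.472·3.606) ≈ 0.9923
θ = arccos(0.9923) ≈ 7.125°

7.125°


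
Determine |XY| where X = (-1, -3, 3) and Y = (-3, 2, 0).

d = √[(x₂-x₁)² + (y₂-y₁)² + (z₂-z₁)²]
  = √[(-2)² + 5² + (-3)²]
  = √[4 + 25 + 9]
  = √38
  ≈ 6.164

6.164


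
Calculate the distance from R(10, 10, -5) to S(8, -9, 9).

d = √[(x₂-x₁)² + (y₂-y₁)² + (z₂-z₁)²]
  = √[(-2)² + (-19)² + 14²]
  = √[4 + 361 + 196]
  = √561
  ≈ 23.69

23.69


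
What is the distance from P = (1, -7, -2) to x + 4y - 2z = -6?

distance = |a·x₀ + b·y₀ + c·z₀ - d| / √(a² + b² + c²)
  = |1·1 + 4·(-7) + (-2)·(-2) - (-6)| / √(1² + 4² + (-2)²)
  = |1 - 28 + 4 + 6| / √(1 + 16 + 4)
  = |-17| / √21
  = 17 / 4.583
  ≈ 3.71

3.71


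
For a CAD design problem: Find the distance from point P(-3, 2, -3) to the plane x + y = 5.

distance = |a·x₀ + b·y₀ + c·z₀ - d| / √(a² + b² + c²)
  = |1·(-3) + 1·2 + 0·(-3) - 5| / √(1² + 1² + 0²)
  = |-3 + 2 + 0 - 5| / √(1 + 1 + 0)
  = |-6| / √2
  = 6 / 1.414
  ≈ 4.243

4.243


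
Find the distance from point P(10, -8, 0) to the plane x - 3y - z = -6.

distance = |a·x₀ + b·y₀ + c·z₀ - d| / √(a² + b² + c²)
  = |1·10 + (-3)·(-8) + (-1)·0 - (-6)| / √(1² + (-3)² + (-1)²)
  = |10 + 24 + 0 + 6| / √(1 + 9 + 1)
  = |40| / √11
  = 40 / 3.317
  ≈ 12.06

12.06


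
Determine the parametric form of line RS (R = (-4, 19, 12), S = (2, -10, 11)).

Direction vector d = S - R = (2 + 4, -10 - 19, 11 - 12) = (6, -29, -1)
Parametric form r = R + t·d:
x = -4 + 6t, y = 19 - 29t, z = 12 - t

x = -4 + 6t, y = 19 - 29t, z = 12 - t


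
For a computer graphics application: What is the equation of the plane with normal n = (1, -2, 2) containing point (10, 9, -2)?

The plane through P with normal n = (a, b, c) satisfies n·(r - P) = 0,
i.e. ax + by + cz = a·x₀ + b·y₀ + c·z₀.
d = 1·10 + (-2)·9 + 2·(-2)
  = 10 - 18 - 4
  = -12
Equation: x - 2y + 2z = -12

x - 2y + 2z = -12


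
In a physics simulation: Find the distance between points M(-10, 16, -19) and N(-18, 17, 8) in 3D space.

d = √[(x₂-x₁)² + (y₂-y₁)² + (z₂-z₁)²]
  = √[(-8)² + 1² + 27²]
  = √[64 + 1 + 729]
  = √794
  ≈ 28.18

28.18


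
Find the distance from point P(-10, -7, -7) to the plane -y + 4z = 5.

distance = |a·x₀ + b·y₀ + c·z₀ - d| / √(a² + b² + c²)
  = |0·(-10) + (-1)·(-7) + 4·(-7) - 5| / √(0² + (-1)² + 4²)
  = |0 + 7 - 28 - 5| / √(0 + 1 + 16)
  = |-26| / √17
  = 26 / 4.123
  ≈ 6.306

6.306


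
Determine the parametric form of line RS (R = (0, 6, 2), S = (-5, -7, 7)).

Direction vector d = S - R = (-5 + 0, -7 - 6, 7 - 2) = (-5, -13, 5)
Parametric form r = R + t·d:
x = 0 - 5t, y = 6 - 13t, z = 2 + 5t

x = 0 - 5t, y = 6 - 13t, z = 2 + 5t


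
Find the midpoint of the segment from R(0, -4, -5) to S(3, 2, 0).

M = ((x₁+x₂)/2, (y₁+y₂)/2, (z₁+z₂)/2)
  = ((0 + 3)/2, (-4 + 2)/2, (-5 + 0)/2)
  = (3/2, -2/2, -5/2)
  = (1.5, -1, -2.5)

(1.5, -1, -2.5)


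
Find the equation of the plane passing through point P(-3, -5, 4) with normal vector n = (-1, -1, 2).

The plane through P with normal n = (a, b, c) satisfies n·(r - P) = 0,
i.e. ax + by + cz = a·x₀ + b·y₀ + c·z₀.
d = (-1)·(-3) + (-1)·(-5) + 2·4
  = 3 + 5 + 8
  = 16
Equation: -x - y + 2z = 16

-x - y + 2z = 16


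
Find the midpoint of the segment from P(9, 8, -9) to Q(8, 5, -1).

M = ((x₁+x₂)/2, (y₁+y₂)/2, (z₁+z₂)/2)
  = ((9 + 8)/2, (8 + 5)/2, (-9 - 1)/2)
  = (17/2, 13/2, -10/2)
  = (8.5, 6.5, -5)

(8.5, 6.5, -5)


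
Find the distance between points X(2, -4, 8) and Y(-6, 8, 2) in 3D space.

d = √[(x₂-x₁)² + (y₂-y₁)² + (z₂-z₁)²]
  = √[(-8)² + 12² + (-6)²]
  = √[64 + 144 + 36]
  = √244
  ≈ 15.62

15.62


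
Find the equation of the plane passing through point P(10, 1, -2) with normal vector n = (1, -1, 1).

The plane through P with normal n = (a, b, c) satisfies n·(r - P) = 0,
i.e. ax + by + cz = a·x₀ + b·y₀ + c·z₀.
d = 1·10 + (-1)·1 + 1·(-2)
  = 10 - 1 - 2
  = 7
Equation: x - y + z = 7

x - y + z = 7


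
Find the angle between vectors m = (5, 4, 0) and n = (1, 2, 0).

m·n = 5·1 + 4·2 + 0·0 = 5 + 8 + 0 = 13
|m| = √(5² + 4² + 0²) = √41 ≈ 6.403
|n| = √(1² + 2² + 0²) = √5 ≈ 2.236
cos θ = (m·n)/(|m||n|) = 13/(6.403·2.236) ≈ 0.908
θ = arccos(0.908) ≈ 24.78°

24.78°


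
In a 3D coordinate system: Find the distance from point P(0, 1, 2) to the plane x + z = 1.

distance = |a·x₀ + b·y₀ + c·z₀ - d| / √(a² + b² + c²)
  = |1·0 + 0·1 + 1·2 - 1| / √(1² + 0² + 1²)
  = |0 + 0 + 2 - 1| / √(1 + 0 + 1)
  = |1| / √2
  = 1 / 1.414
  ≈ 0.7071

0.7071


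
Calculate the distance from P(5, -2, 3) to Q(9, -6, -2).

d = √[(x₂-x₁)² + (y₂-y₁)² + (z₂-z₁)²]
  = √[4² + (-4)² + (-5)²]
  = √[16 + 16 + 25]
  = √57
  ≈ 7.55

7.55


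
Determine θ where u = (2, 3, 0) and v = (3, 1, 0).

u·v = 2·3 + 3·1 + 0·0 = 6 + 3 + 0 = 9
|u| = √(2² + 3² + 0²) = √13 ≈ 3.606
|v| = √(3² + 1² + 0²) = √10 ≈ 3.162
cos θ = (u·v)/(|u||v|) = 9/(3.606·3.162) ≈ 0.7894
θ = arccos(0.7894) ≈ 37.87°

37.87°


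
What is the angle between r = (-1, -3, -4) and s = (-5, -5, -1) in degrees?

r·s = (-1)·(-5) + (-3)·(-5) + (-4)·(-1) = 5 + 15 + 4 = 24
|r| = √((-1)² + (-3)² + (-4)²) = √26 ≈ 5.099
|s| = √((-5)² + (-5)² + (-1)²) = √51 ≈ 7.141
cos θ = (r·s)/(|r||s|) = 24/(5.099·7.141) ≈ 0.6591
θ = arccos(0.6591) ≈ 48.77°

48.77°


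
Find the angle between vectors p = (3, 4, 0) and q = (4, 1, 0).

p·q = 3·4 + 4·1 + 0·0 = 12 + 4 + 0 = 16
|p| = √(3² + 4² + 0²) = √25 ≈ 5
|q| = √(4² + 1² + 0²) = √17 ≈ 4.123
cos θ = (p·q)/(|p||q|) = 16/(5·4.123) ≈ 0.7761
θ = arccos(0.7761) ≈ 39.09°

39.09°
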